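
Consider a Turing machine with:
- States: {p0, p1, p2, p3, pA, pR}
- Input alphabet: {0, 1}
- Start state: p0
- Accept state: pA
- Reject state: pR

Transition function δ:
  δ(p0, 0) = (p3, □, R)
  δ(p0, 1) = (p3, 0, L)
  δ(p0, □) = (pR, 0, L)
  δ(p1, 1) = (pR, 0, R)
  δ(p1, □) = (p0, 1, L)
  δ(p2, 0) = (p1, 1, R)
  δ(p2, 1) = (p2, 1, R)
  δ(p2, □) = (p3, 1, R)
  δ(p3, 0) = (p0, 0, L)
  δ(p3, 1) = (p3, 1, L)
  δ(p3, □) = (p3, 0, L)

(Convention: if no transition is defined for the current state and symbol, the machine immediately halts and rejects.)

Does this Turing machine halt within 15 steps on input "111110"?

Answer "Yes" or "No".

Execution trace:
Initial: [p0]111110
Step 1: δ(p0, 1) = (p3, 0, L) → [p3]□011110
Step 2: δ(p3, □) = (p3, 0, L) → [p3]□0011110
Step 3: δ(p3, □) = (p3, 0, L) → [p3]□00011110
Step 4: δ(p3, □) = (p3, 0, L) → [p3]□000011110
Step 5: δ(p3, □) = (p3, 0, L) → [p3]□0000011110
Step 6: δ(p3, □) = (p3, 0, L) → [p3]□00000011110
Step 7: δ(p3, □) = (p3, 0, L) → [p3]□000000011110
Step 8: δ(p3, □) = (p3, 0, L) → [p3]□0000000011110
Step 9: δ(p3, □) = (p3, 0, L) → [p3]□00000000011110
Step 10: δ(p3, □) = (p3, 0, L) → [p3]□000000000011110
Step 11: δ(p3, □) = (p3, 0, L) → [p3]□0000000000011110
Step 12: δ(p3, □) = (p3, 0, L) → [p3]□00000000000011110
Step 13: δ(p3, □) = (p3, 0, L) → [p3]□000000000000011110
Step 14: δ(p3, □) = (p3, 0, L) → [p3]□0000000000000011110
Step 15: δ(p3, □) = (p3, 0, L) → [p3]□00000000000000011110

The machine has not reached a halting state after 15 steps.
The machine did not halt within the 15-step bound.

Answer: No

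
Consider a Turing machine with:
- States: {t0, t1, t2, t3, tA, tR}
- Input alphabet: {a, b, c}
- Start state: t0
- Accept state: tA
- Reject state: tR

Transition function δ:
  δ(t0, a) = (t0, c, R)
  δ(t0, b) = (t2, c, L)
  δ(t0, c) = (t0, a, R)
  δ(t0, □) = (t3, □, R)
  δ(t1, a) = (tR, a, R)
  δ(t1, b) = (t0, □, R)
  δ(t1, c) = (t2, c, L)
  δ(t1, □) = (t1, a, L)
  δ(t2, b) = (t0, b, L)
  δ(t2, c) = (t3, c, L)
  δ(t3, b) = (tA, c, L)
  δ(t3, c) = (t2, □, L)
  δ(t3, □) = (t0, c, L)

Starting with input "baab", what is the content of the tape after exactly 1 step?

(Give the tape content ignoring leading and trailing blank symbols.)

Execution trace:
Initial: [t0]baab
Step 1: δ(t0, b) = (t2, c, L) → [t2]□caab

No transition is defined for δ(t2, □). By convention the machine halts and rejects.

After 1 step, the tape (ignoring leading/trailing blanks) is: caab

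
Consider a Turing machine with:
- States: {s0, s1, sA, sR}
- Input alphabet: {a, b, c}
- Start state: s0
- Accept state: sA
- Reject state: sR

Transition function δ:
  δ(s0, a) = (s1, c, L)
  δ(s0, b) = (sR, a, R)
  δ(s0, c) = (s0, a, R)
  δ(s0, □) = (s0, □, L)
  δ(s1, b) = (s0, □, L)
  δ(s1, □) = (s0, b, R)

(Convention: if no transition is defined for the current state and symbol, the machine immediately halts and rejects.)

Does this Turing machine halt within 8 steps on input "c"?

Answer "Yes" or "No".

Execution trace:
Initial: [s0]c
Step 1: δ(s0, c) = (s0, a, R) → a[s0]□
Step 2: δ(s0, □) = (s0, □, L) → [s0]a□
Step 3: δ(s0, a) = (s1, c, L) → [s1]□c□
Step 4: δ(s1, □) = (s0, b, R) → b[s0]c□
Step 5: δ(s0, c) = (s0, a, R) → ba[s0]□
Step 6: δ(s0, □) = (s0, □, L) → b[s0]a□
Step 7: δ(s0, a) = (s1, c, L) → [s1]bc□
Step 8: δ(s1, b) = (s0, □, L) → [s0]□□c□

The machine has not reached a halting state after 8 steps.
The machine did not halt within the 8-step bound.

Answer: No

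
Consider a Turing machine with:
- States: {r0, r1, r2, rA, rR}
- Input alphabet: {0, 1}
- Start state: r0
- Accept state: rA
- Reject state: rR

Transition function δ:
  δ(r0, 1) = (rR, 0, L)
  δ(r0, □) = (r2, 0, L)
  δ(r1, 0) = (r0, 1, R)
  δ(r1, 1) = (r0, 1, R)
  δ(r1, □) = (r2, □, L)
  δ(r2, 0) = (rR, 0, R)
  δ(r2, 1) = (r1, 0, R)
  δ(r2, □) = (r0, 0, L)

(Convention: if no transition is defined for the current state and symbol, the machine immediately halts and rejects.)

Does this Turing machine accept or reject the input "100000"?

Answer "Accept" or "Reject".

Execution trace:
Initial: [r0]100000
Step 1: δ(r0, 1) = (rR, 0, L) → [rR]□000000

The machine reaches the reject state rR and halts.

Answer: Reject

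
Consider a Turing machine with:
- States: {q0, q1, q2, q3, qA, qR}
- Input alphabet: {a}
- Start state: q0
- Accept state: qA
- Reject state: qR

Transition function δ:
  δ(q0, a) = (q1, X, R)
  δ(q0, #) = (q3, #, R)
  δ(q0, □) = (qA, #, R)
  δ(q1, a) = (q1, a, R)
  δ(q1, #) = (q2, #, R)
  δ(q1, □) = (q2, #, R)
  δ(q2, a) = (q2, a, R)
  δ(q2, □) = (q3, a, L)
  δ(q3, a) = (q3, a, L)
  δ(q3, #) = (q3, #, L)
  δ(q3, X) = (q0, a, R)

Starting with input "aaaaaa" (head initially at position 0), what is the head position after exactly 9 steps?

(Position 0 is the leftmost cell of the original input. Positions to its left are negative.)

Execution trace (head position shown):
Step 0: [q0]aaaaaa  (head at position 0)
Step 1: move right → X[q1]aaaaa  (head at position 1)
Step 2: move right → Xa[q1]aaaa  (head at position 2)
Step 3: move right → Xaa[q1]aaa  (head at position 3)
Step 4: move right → Xaaa[q1]aa  (head at position 4)
Step 5: move right → Xaaaa[q1]a  (head at position 5)
Step 6: move right → Xaaaaa[q1]□  (head at position 6)
Step 7: move right → Xaaaaa#[q2]□  (head at position 7)
Step 8: move left → Xaaaaa[q3]#a  (head at position 6)
Step 9: move left → Xaaaa[q3]a#a  (head at position 5)

After 9 steps, the head is at position 5.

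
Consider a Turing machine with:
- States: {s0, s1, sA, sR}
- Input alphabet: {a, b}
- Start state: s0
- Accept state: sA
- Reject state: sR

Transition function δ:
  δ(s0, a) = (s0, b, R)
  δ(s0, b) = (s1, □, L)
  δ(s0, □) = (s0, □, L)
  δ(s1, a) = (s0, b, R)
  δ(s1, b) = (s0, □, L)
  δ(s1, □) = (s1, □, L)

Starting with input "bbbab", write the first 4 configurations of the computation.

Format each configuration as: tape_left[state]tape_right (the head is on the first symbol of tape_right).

Transitions applied:
Step 1: δ(s0, b) = (s1, □, L)
Step 2: δ(s1, □) = (s1, □, L)
Step 3: δ(s1, □) = (s1, □, L)

The first 4 configurations are:
[s0]bbbab ⊢ [s1]□□bbab ⊢ [s1]□□□bbab ⊢ [s1]□□□□bbab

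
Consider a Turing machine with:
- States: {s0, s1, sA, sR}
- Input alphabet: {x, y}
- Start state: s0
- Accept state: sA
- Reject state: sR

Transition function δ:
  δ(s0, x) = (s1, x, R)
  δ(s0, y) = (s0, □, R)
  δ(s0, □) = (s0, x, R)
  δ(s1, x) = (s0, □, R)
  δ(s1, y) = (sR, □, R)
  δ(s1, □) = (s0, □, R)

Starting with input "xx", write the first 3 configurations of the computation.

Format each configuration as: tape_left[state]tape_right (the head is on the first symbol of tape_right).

Transitions applied:
Step 1: δ(s0, x) = (s1, x, R)
Step 2: δ(s1, x) = (s0, □, R)

The first 3 configurations are:
[s0]xx ⊢ x[s1]x ⊢ x□[s0]□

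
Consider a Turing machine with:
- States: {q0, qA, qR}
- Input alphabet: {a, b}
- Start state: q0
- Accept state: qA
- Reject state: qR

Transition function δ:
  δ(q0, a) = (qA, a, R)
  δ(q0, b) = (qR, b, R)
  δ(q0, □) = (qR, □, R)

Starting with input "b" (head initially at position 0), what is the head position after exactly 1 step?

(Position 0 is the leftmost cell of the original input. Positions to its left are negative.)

Execution trace (head position shown):
Step 0: [q0]b  (head at position 0)
Step 1: move right → b[qR]□  (head at position 1)

After 1 step, the head is at position 1.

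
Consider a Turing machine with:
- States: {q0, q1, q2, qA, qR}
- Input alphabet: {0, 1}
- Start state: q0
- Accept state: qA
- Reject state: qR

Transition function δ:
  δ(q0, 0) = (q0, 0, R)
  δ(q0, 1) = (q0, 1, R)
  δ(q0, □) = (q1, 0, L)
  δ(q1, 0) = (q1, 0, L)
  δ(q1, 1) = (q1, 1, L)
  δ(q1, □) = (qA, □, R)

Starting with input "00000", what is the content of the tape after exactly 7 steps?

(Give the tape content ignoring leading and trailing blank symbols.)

Execution trace:
Initial: [q0]00000
Step 1: δ(q0, 0) = (q0, 0, R) → 0[q0]0000
Step 2: δ(q0, 0) = (q0, 0, R) → 00[q0]000
Step 3: δ(q0, 0) = (q0, 0, R) → 000[q0]00
Step 4: δ(q0, 0) = (q0, 0, R) → 0000[q0]0
Step 5: δ(q0, 0) = (q0, 0, R) → 00000[q0]□
Step 6: δ(q0, □) = (q1, 0, L) → 0000[q1]00
Step 7: δ(q1, 0) = (q1, 0, L) → 000[q1]000

After 7 steps, the tape (ignoring leading/trailing blanks) is: 000000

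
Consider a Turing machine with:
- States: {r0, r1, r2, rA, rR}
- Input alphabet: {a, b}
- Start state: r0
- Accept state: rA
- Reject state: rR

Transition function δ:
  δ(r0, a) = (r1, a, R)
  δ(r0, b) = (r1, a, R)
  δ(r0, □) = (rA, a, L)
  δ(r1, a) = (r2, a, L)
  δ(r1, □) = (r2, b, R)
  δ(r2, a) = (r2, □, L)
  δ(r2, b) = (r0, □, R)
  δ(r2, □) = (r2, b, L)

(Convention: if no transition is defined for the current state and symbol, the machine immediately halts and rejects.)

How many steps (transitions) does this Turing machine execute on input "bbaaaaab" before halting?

Execution trace:
Initial: [r0]bbaaaaab
Step 1: δ(r0, b) = (r1, a, R) → a[r1]baaaaab

No transition is defined for δ(r1, b). By convention the machine halts and rejects.

The machine executed 1 step before halting.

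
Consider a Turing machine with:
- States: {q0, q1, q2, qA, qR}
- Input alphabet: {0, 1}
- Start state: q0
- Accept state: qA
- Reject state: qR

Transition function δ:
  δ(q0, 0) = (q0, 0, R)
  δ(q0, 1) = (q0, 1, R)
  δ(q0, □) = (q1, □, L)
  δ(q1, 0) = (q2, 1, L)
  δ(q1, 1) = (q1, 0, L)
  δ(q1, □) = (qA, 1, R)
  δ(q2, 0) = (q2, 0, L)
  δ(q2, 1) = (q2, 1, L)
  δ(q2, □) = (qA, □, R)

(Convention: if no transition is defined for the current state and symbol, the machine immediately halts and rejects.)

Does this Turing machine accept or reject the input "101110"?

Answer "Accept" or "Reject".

Execution trace:
Initial: [q0]101110
Step 1: δ(q0, 1) = (q0, 1, R) → 1[q0]01110
Step 2: δ(q0, 0) = (q0, 0, R) → 10[q0]1110
Step 3: δ(q0, 1) = (q0, 1, R) → 101[q0]110
Step 4: δ(q0, 1) = (q0, 1, R) → 1011[q0]10
Step 5: δ(q0, 1) = (q0, 1, R) → 10111[q0]0
Step 6: δ(q0, 0) = (q0, 0, R) → 101110[q0]□
Step 7: δ(q0, □) = (q1, □, L) → 10111[q1]0□
Step 8: δ(q1, 0) = (q2, 1, L) → 1011[q2]11□
Step 9: δ(q2, 1) = (q2, 1, L) → 101[q2]111□
Step 10: δ(q2, 1) = (q2, 1, L) → 10[q2]1111□
Step 11: δ(q2, 1) = (q2, 1, L) → 1[q2]01111□
Step 12: δ(q2, 0) = (q2, 0, L) → [q2]101111□
Step 13: δ(q2, 1) = (q2, 1, L) → [q2]□101111□
Step 14: δ(q2, □) = (qA, □, R) → □[qA]101111□

The machine reaches the accept state qA and halts.

Answer: Accept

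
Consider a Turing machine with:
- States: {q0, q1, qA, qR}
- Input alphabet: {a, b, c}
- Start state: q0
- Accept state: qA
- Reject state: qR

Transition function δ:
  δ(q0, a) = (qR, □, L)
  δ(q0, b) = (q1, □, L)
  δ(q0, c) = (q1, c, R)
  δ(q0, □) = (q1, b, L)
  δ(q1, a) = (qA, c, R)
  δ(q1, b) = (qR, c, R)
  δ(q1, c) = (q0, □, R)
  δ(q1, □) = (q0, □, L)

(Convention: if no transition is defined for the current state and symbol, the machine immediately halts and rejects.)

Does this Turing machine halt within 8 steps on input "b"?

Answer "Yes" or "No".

Execution trace:
Initial: [q0]b
Step 1: δ(q0, b) = (q1, □, L) → [q1]□□
Step 2: δ(q1, □) = (q0, □, L) → [q0]□□□
Step 3: δ(q0, □) = (q1, b, L) → [q1]□b□□
Step 4: δ(q1, □) = (q0, □, L) → [q0]□□b□□
Step 5: δ(q0, □) = (q1, b, L) → [q1]□b□b□□
Step 6: δ(q1, □) = (q0, □, L) → [q0]□□b□b□□
Step 7: δ(q0, □) = (q1, b, L) → [q1]□b□b□b□□
Step 8: δ(q1, □) = (q0, □, L) → [q0]□□b□b□b□□

The machine has not reached a halting state after 8 steps.
The machine did not halt within the 8-step bound.

Answer: No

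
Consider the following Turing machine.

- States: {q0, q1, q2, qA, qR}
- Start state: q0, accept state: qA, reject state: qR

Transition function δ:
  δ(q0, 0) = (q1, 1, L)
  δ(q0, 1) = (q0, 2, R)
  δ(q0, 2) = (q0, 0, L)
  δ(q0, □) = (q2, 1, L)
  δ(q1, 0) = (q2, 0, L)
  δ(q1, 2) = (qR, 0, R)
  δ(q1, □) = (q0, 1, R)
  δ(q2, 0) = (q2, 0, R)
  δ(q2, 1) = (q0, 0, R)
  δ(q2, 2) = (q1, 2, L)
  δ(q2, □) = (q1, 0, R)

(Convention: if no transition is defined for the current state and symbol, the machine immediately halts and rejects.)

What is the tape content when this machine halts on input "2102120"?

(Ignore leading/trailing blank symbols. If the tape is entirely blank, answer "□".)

Execution trace:
Initial: [q0]2102120
Step 1: δ(q0, 2) = (q0, 0, L) → [q0]□0102120
Step 2: δ(q0, □) = (q2, 1, L) → [q2]□10102120
Step 3: δ(q2, □) = (q1, 0, R) → 0[q1]10102120

No transition is defined for δ(q1, 1). By convention the machine halts and rejects.

Final tape (ignoring leading/trailing blanks): 010102120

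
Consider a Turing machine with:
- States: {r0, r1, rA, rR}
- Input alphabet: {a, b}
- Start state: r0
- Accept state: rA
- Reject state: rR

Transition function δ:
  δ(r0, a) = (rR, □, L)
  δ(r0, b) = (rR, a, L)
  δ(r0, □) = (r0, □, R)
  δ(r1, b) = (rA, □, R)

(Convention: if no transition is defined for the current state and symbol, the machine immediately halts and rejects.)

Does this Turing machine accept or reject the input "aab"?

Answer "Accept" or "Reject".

Execution trace:
Initial: [r0]aab
Step 1: δ(r0, a) = (rR, □, L) → [rR]□□ab

The machine reaches the reject state rR and halts.

Answer: Reject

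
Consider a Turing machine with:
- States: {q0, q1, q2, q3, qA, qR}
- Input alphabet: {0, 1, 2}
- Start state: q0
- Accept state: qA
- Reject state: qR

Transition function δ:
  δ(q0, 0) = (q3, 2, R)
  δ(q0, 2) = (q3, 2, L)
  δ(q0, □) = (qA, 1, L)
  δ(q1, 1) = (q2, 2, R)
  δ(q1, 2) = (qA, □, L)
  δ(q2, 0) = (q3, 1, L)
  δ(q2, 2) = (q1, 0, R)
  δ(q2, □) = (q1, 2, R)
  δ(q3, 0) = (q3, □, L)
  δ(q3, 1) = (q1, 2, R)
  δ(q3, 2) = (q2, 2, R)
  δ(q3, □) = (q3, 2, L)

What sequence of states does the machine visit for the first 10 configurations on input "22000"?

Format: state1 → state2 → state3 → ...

Execution trace:
Initial: [q0]22000
Step 1: δ(q0, 2) = (q3, 2, L) → [q3]□22000
Step 2: δ(q3, □) = (q3, 2, L) → [q3]□222000
Step 3: δ(q3, □) = (q3, 2, L) → [q3]□2222000
Step 4: δ(q3, □) = (q3, 2, L) → [q3]□22222000
Step 5: δ(q3, □) = (q3, 2, L) → [q3]□222222000
Step 6: δ(q3, □) = (q3, 2, L) → [q3]□2222222000
Step 7: δ(q3, □) = (q3, 2, L) → [q3]□22222222000
Step 8: δ(q3, □) = (q3, 2, L) → [q3]□222222222000
Step 9: δ(q3, □) = (q3, 2, L) → [q3]□2222222222000

State sequence: q0 → q3 → q3 → q3 → q3 → q3 → q3 → q3 → q3 → q3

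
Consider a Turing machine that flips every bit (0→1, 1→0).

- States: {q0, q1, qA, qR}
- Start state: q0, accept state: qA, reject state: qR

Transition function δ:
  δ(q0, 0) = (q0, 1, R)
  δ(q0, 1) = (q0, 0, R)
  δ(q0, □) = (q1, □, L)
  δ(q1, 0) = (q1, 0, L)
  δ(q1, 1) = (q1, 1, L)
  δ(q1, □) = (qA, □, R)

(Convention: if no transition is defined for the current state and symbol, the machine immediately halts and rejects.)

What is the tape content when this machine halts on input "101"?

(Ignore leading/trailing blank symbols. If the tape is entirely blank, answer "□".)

Execution trace:
Initial: [q0]101
Step 1: δ(q0, 1) = (q0, 0, R) → 0[q0]01
Step 2: δ(q0, 0) = (q0, 1, R) → 01[q0]1
Step 3: δ(q0, 1) = (q0, 0, R) → 010[q0]□
Step 4: δ(q0, □) = (q1, □, L) → 01[q1]0□
Step 5: δ(q1, 0) = (q1, 0, L) → 0[q1]10□
Step 6: δ(q1, 1) = (q1, 1, L) → [q1]010□
Step 7: δ(q1, 0) = (q1, 0, L) → [q1]□010□
Step 8: δ(q1, □) = (qA, □, R) → □[qA]010□

The machine reaches the accept state qA and halts.

Final tape (ignoring leading/trailing blanks): 010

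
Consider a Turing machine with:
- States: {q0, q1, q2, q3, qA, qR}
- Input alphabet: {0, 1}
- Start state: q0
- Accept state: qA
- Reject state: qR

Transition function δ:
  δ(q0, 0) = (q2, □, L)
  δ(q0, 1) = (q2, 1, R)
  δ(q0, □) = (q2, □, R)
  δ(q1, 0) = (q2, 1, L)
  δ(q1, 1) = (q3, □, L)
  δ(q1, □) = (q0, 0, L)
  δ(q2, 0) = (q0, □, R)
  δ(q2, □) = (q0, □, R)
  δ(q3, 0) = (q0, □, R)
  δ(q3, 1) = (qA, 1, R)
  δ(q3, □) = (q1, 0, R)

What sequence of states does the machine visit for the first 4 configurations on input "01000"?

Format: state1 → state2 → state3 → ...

Execution trace:
Initial: [q0]01000
Step 1: δ(q0, 0) = (q2, □, L) → [q2]□□1000
Step 2: δ(q2, □) = (q0, □, R) → □[q0]□1000
Step 3: δ(q0, □) = (q2, □, R) → □□[q2]1000

No transition is defined for δ(q2, 1). By convention the machine halts and rejects.

State sequence: q0 → q2 → q0 → q2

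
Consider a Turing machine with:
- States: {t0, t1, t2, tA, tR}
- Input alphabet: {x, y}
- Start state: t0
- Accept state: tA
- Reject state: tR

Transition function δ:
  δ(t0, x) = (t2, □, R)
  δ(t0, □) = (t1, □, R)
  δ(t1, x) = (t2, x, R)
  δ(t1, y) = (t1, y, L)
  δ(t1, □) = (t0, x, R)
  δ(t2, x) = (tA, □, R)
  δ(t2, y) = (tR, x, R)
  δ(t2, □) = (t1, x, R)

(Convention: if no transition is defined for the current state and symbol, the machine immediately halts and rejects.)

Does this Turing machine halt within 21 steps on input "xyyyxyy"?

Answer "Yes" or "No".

Execution trace:
Initial: [t0]xyyyxyy
Step 1: δ(t0, x) = (t2, □, R) → □[t2]yyyxyy
Step 2: δ(t2, y) = (tR, x, R) → □x[tR]yyxyy

The machine reaches the reject state tR and halts.
The machine halted after 2 steps (within the 21-step bound).

Answer: Yes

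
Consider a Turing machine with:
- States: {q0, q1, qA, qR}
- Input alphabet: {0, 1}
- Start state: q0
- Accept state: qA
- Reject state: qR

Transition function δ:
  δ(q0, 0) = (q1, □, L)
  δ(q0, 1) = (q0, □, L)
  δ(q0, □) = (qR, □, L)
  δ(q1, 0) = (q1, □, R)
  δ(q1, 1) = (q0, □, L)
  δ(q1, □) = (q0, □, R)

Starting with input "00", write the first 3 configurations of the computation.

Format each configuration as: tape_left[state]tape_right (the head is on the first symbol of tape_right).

Transitions applied:
Step 1: δ(q0, 0) = (q1, □, L)
Step 2: δ(q1, □) = (q0, □, R)

The first 3 configurations are:
[q0]00 ⊢ [q1]□□0 ⊢ □[q0]□0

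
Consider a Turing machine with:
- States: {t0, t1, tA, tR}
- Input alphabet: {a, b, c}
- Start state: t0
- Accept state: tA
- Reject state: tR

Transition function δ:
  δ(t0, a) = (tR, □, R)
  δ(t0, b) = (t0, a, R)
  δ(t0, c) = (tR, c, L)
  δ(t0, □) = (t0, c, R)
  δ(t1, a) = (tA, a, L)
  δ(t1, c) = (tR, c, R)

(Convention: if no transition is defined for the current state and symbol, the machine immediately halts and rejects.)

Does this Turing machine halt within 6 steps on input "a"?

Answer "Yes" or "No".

Execution trace:
Initial: [t0]a
Step 1: δ(t0, a) = (tR, □, R) → □[tR]□

The machine reaches the reject state tR and halts.
The machine halted after 1 step (within the 6-step bound).

Answer: Yes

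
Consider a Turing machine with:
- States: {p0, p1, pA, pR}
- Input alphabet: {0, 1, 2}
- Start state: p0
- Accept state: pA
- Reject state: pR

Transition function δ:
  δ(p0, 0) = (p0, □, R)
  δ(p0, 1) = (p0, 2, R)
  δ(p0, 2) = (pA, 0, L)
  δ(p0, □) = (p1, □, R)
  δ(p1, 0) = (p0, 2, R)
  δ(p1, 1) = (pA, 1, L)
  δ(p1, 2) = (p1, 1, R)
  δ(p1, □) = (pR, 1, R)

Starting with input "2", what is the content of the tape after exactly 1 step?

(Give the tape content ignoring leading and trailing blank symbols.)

Execution trace:
Initial: [p0]2
Step 1: δ(p0, 2) = (pA, 0, L) → [pA]□0

The machine reaches the accept state pA and halts.

After 1 step, the tape (ignoring leading/trailing blanks) is: 0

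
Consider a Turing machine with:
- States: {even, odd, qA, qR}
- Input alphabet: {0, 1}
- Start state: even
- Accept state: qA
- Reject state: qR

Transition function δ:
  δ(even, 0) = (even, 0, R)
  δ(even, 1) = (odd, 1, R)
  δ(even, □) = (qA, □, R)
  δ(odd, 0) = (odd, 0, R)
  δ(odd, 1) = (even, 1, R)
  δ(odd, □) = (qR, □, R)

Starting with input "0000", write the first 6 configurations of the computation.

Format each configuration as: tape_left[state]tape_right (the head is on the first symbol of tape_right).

Transitions applied:
Step 1: δ(even, 0) = (even, 0, R)
Step 2: δ(even, 0) = (even, 0, R)
Step 3: δ(even, 0) = (even, 0, R)
Step 4: δ(even, 0) = (even, 0, R)
Step 5: δ(even, □) = (qA, □, R)

The first 6 configurations are:
[even]0000 ⊢ 0[even]000 ⊢ 00[even]00 ⊢ 000[even]0 ⊢ 0000[even]□ ⊢ 0000□[qA]□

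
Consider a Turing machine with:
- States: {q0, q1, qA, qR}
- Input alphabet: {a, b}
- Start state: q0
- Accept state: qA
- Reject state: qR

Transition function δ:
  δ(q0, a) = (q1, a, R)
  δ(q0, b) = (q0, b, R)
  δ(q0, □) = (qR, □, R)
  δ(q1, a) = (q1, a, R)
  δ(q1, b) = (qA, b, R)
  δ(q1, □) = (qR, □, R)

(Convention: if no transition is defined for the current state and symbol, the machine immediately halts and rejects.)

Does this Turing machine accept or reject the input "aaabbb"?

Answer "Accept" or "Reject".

Execution trace:
Initial: [q0]aaabbb
Step 1: δ(q0, a) = (q1, a, R) → a[q1]aabbb
Step 2: δ(q1, a) = (q1, a, R) → aa[q1]abbb
Step 3: δ(q1, a) = (q1, a, R) → aaa[q1]bbb
Step 4: δ(q1, b) = (qA, b, R) → aaab[qA]bb

The machine reaches the accept state qA and halts.

Answer: Accept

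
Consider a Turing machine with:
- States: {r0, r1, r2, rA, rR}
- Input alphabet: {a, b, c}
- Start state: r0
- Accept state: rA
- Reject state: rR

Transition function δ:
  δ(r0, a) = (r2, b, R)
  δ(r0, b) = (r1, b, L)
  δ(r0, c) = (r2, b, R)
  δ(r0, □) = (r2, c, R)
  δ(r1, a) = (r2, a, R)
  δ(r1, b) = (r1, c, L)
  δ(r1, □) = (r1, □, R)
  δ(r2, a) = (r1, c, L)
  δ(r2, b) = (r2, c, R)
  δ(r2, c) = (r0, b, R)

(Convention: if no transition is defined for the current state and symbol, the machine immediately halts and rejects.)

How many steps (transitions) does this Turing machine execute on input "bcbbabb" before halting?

Execution trace:
Initial: [r0]bcbbabb
Step 1: δ(r0, b) = (r1, b, L) → [r1]□bcbbabb
Step 2: δ(r1, □) = (r1, □, R) → □[r1]bcbbabb
Step 3: δ(r1, b) = (r1, c, L) → [r1]□ccbbabb
Step 4: δ(r1, □) = (r1, □, R) → □[r1]ccbbabb

No transition is defined for δ(r1, c). By convention the machine halts and rejects.

The machine executed 4 steps before halting.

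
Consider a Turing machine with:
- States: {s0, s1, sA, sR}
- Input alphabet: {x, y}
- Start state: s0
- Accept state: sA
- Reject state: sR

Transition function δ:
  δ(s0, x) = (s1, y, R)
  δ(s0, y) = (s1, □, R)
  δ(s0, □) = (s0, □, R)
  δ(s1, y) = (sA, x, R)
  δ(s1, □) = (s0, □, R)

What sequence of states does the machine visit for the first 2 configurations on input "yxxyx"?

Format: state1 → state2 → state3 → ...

Execution trace:
Initial: [s0]yxxyx
Step 1: δ(s0, y) = (s1, □, R) → □[s1]xxyx

No transition is defined for δ(s1, x). By convention the machine halts and rejects.

State sequence: s0 → s1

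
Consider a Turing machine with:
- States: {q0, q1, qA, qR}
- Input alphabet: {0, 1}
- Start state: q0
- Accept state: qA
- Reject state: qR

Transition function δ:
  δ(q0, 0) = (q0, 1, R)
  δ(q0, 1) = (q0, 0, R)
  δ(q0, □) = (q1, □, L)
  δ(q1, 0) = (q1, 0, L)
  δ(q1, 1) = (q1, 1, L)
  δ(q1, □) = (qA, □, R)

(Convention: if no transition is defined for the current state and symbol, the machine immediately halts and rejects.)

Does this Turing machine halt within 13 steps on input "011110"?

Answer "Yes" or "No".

Execution trace:
Initial: [q0]011110
Step 1: δ(q0, 0) = (q0, 1, R) → 1[q0]11110
Step 2: δ(q0, 1) = (q0, 0, R) → 10[q0]1110
Step 3: δ(q0, 1) = (q0, 0, R) → 100[q0]110
Step 4: δ(q0, 1) = (q0, 0, R) → 1000[q0]10
Step 5: δ(q0, 1) = (q0, 0, R) → 10000[q0]0
Step 6: δ(q0, 0) = (q0, 1, R) → 100001[q0]□
Step 7: δ(q0, □) = (q1, □, L) → 10000[q1]1□
Step 8: δ(q1, 1) = (q1, 1, L) → 1000[q1]01□
Step 9: δ(q1, 0) = (q1, 0, L) → 100[q1]001□
Step 10: δ(q1, 0) = (q1, 0, L) → 10[q1]0001□
Step 11: δ(q1, 0) = (q1, 0, L) → 1[q1]00001□
Step 12: δ(q1, 0) = (q1, 0, L) → [q1]100001□
Step 13: δ(q1, 1) = (q1, 1, L) → [q1]□100001□

The machine has not reached a halting state after 13 steps.
The machine did not halt within the 13-step bound.

Answer: No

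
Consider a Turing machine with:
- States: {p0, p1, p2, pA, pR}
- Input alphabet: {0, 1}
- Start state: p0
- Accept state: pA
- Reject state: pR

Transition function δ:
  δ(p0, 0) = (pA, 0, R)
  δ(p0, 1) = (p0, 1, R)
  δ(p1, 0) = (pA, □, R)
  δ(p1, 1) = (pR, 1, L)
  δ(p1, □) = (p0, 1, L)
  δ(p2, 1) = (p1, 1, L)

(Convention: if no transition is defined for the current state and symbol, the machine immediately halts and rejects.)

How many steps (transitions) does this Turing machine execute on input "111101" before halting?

Execution trace:
Initial: [p0]111101
Step 1: δ(p0, 1) = (p0, 1, R) → 1[p0]11101
Step 2: δ(p0, 1) = (p0, 1, R) → 11[p0]1101
Step 3: δ(p0, 1) = (p0, 1, R) → 111[p0]101
Step 4: δ(p0, 1) = (p0, 1, R) → 1111[p0]01
Step 5: δ(p0, 0) = (pA, 0, R) → 11110[pA]1

The machine reaches the accept state pA and halts.

The machine executed 5 steps before halting.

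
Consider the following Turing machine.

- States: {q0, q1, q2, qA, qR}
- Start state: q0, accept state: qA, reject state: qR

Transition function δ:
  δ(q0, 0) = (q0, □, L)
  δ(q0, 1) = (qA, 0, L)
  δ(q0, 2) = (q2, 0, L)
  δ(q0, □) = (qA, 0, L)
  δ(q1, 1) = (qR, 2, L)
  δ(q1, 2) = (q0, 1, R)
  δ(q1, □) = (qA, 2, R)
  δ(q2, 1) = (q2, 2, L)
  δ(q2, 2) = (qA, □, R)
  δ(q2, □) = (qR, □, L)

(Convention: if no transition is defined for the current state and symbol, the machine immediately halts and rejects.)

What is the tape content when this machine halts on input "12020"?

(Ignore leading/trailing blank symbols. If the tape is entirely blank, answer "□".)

Execution trace:
Initial: [q0]12020
Step 1: δ(q0, 1) = (qA, 0, L) → [qA]□02020

The machine reaches the accept state qA and halts.

Final tape (ignoring leading/trailing blanks): 02020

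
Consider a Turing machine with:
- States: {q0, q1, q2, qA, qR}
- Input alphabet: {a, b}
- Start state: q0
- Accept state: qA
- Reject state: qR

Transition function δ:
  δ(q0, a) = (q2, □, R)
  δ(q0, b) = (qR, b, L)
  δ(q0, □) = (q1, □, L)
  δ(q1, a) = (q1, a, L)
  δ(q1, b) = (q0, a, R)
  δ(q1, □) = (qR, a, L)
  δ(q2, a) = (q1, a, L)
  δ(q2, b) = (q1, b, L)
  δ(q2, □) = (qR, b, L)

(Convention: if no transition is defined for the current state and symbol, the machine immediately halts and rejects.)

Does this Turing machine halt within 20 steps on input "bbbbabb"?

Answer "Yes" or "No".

Execution trace:
Initial: [q0]bbbbabb
Step 1: δ(q0, b) = (qR, b, L) → [qR]□bbbbabb

The machine reaches the reject state qR and halts.
The machine halted after 1 step (within the 20-step bound).

Answer: Yes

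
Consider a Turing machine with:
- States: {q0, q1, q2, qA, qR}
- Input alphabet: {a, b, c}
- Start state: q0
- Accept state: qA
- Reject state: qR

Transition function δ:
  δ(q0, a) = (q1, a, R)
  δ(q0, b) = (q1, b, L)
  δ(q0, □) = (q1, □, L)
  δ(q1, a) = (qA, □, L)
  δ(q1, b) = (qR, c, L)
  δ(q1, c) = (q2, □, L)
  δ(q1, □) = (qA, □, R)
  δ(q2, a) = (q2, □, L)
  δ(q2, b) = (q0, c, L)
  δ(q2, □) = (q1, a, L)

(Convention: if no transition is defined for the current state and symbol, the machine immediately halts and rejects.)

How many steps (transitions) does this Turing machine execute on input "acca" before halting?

Execution trace:
Initial: [q0]acca
Step 1: δ(q0, a) = (q1, a, R) → a[q1]cca
Step 2: δ(q1, c) = (q2, □, L) → [q2]a□ca
Step 3: δ(q2, a) = (q2, □, L) → [q2]□□□ca
Step 4: δ(q2, □) = (q1, a, L) → [q1]□a□□ca
Step 5: δ(q1, □) = (qA, □, R) → □[qA]a□□ca

The machine reaches the accept state qA and halts.

The machine executed 5 steps before halting.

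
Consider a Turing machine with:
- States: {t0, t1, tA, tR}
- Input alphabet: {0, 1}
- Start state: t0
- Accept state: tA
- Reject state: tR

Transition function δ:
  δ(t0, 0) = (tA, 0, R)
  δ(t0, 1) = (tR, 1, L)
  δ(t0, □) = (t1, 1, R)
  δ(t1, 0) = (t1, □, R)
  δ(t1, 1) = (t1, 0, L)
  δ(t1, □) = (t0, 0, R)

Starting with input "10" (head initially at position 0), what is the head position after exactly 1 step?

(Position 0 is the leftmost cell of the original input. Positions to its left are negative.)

Execution trace (head position shown):
Step 0: [t0]10  (head at position 0)
Step 1: move left → [tR]□10  (head at position -1)

After 1 step, the head is at position -1.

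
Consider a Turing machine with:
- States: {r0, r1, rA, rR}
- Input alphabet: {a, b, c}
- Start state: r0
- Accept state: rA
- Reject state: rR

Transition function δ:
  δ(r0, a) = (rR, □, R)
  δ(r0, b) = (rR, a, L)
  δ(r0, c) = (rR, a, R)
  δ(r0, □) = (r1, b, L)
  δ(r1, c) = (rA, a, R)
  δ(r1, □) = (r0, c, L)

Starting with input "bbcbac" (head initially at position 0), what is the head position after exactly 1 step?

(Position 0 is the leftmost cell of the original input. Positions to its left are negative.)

Execution trace (head position shown):
Step 0: [r0]bbcbac  (head at position 0)
Step 1: move left → [rR]□abcbac  (head at position -1)

After 1 step, the head is at position -1.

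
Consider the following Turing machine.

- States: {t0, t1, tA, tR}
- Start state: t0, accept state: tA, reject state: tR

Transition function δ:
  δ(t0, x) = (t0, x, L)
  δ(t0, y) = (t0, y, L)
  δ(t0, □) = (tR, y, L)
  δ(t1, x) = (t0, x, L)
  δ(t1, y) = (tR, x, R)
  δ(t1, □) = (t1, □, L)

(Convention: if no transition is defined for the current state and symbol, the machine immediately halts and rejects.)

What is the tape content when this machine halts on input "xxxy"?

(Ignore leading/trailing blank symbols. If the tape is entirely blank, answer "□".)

Execution trace:
Initial: [t0]xxxy
Step 1: δ(t0, x) = (t0, x, L) → [t0]□xxxy
Step 2: δ(t0, □) = (tR, y, L) → [tR]□yxxxy

The machine reaches the reject state tR and halts.

Final tape (ignoring leading/trailing blanks): yxxxy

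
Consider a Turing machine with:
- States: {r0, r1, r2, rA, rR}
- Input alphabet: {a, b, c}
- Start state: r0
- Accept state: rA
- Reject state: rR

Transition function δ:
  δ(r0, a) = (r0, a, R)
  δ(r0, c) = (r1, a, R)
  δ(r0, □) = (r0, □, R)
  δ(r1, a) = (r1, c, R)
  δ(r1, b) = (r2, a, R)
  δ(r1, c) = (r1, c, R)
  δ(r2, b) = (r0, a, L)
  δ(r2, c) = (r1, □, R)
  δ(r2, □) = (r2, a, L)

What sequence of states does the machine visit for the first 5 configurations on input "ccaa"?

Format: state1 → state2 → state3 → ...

Execution trace:
Initial: [r0]ccaa
Step 1: δ(r0, c) = (r1, a, R) → a[r1]caa
Step 2: δ(r1, c) = (r1, c, R) → ac[r1]aa
Step 3: δ(r1, a) = (r1, c, R) → acc[r1]a
Step 4: δ(r1, a) = (r1, c, R) → accc[r1]□

No transition is defined for δ(r1, □). By convention the machine halts and rejects.

State sequence: r0 → r1 → r1 → r1 → r1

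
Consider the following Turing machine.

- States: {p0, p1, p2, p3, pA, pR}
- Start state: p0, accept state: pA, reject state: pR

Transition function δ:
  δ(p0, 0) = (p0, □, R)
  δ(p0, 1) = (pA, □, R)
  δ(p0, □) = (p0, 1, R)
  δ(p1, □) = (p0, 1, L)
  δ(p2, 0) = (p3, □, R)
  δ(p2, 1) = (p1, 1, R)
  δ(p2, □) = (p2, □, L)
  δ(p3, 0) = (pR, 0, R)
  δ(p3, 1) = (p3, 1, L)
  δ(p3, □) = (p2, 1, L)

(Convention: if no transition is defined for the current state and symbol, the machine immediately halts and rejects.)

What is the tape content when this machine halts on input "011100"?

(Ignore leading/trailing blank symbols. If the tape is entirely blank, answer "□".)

Execution trace:
Initial: [p0]011100
Step 1: δ(p0, 0) = (p0, □, R) → □[p0]11100
Step 2: δ(p0, 1) = (pA, □, R) → □□[pA]1100

The machine reaches the accept state pA and halts.

Final tape (ignoring leading/trailing blanks): 1100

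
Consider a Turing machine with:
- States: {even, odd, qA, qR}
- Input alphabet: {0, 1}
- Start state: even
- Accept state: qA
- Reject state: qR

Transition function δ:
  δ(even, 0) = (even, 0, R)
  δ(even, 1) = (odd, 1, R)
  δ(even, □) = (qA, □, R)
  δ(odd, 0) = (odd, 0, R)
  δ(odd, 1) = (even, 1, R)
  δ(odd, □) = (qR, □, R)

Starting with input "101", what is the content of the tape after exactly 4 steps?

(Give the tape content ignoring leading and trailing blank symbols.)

Execution trace:
Initial: [even]101
Step 1: δ(even, 1) = (odd, 1, R) → 1[odd]01
Step 2: δ(odd, 0) = (odd, 0, R) → 10[odd]1
Step 3: δ(odd, 1) = (even, 1, R) → 101[even]□
Step 4: δ(even, □) = (qA, □, R) → 101□[qA]□

The machine reaches the accept state qA and halts.

After 4 steps, the tape (ignoring leading/trailing blanks) is: 101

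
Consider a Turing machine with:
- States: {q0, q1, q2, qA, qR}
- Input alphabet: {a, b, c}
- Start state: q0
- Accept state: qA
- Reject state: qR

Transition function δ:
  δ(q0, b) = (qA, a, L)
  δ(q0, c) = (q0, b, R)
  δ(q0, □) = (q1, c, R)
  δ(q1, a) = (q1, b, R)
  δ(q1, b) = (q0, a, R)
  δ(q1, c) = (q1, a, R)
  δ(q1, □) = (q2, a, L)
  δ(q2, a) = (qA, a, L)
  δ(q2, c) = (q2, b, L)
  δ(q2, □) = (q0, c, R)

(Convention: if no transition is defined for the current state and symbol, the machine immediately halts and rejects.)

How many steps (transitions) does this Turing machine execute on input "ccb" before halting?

Execution trace:
Initial: [q0]ccb
Step 1: δ(q0, c) = (q0, b, R) → b[q0]cb
Step 2: δ(q0, c) = (q0, b, R) → bb[q0]b
Step 3: δ(q0, b) = (qA, a, L) → b[qA]ba

The machine reaches the accept state qA and halts.

The machine executed 3 steps before halting.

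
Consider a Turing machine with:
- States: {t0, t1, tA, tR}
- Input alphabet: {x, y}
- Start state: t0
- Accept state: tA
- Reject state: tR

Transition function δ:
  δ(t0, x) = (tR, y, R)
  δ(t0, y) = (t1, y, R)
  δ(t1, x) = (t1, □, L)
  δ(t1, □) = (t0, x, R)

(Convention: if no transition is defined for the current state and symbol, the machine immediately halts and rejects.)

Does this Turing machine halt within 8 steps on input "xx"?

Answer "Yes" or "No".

Execution trace:
Initial: [t0]xx
Step 1: δ(t0, x) = (tR, y, R) → y[tR]x

The machine reaches the reject state tR and halts.
The machine halted after 1 step (within the 8-step bound).

Answer: Yes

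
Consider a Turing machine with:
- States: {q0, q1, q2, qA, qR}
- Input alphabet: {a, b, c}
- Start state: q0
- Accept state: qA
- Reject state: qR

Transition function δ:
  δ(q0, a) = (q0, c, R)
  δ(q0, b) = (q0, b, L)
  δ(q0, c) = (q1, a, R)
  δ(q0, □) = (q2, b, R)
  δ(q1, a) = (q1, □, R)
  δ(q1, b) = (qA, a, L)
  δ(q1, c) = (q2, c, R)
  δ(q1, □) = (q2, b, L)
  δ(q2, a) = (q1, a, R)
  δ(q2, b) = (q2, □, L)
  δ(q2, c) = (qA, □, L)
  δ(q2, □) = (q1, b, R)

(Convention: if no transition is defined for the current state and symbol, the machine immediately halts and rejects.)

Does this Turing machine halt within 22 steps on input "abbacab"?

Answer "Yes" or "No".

Execution trace:
Initial: [q0]abbacab
Step 1: δ(q0, a) = (q0, c, R) → c[q0]bbacab
Step 2: δ(q0, b) = (q0, b, L) → [q0]cbbacab
Step 3: δ(q0, c) = (q1, a, R) → a[q1]bbacab
Step 4: δ(q1, b) = (qA, a, L) → [qA]aabacab

The machine reaches the accept state qA and halts.
The machine halted after 4 steps (within the 22-step bound).

Answer: Yes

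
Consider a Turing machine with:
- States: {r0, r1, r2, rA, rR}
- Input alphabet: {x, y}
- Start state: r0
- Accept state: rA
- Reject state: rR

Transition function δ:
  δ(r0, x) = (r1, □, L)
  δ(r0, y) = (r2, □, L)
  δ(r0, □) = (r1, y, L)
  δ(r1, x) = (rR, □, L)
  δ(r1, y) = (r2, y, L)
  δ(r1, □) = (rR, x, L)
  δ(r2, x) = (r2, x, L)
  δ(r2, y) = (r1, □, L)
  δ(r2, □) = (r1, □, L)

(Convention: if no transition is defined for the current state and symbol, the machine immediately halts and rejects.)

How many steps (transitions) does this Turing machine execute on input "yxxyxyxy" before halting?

Execution trace:
Initial: [r0]yxxyxyxy
Step 1: δ(r0, y) = (r2, □, L) → [r2]□□xxyxyxy
Step 2: δ(r2, □) = (r1, □, L) → [r1]□□□xxyxyxy
Step 3: δ(r1, □) = (rR, x, L) → [rR]□x□□xxyxyxy

The machine reaches the reject state rR and halts.

The machine executed 3 steps before halting.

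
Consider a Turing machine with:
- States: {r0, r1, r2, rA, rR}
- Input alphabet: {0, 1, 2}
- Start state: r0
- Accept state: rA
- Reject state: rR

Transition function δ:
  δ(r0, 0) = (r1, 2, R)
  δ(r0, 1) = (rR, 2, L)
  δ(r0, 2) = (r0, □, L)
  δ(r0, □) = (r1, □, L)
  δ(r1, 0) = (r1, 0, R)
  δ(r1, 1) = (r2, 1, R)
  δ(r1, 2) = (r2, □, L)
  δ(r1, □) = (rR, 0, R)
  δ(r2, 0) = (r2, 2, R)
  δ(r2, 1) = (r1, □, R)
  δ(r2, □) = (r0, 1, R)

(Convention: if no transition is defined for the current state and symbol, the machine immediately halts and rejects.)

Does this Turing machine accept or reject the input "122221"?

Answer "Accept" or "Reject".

Execution trace:
Initial: [r0]122221
Step 1: δ(r0, 1) = (rR, 2, L) → [rR]□222221

The machine reaches the reject state rR and halts.

Answer: Reject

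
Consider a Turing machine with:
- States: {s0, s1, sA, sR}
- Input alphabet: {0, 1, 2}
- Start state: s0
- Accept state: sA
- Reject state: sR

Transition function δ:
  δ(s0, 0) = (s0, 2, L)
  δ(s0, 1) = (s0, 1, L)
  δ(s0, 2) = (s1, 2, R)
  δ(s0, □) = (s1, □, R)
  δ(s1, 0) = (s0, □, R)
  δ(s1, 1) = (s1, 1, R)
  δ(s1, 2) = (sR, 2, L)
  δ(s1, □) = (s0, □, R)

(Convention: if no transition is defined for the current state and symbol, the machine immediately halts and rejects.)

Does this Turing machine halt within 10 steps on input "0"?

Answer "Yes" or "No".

Execution trace:
Initial: [s0]0
Step 1: δ(s0, 0) = (s0, 2, L) → [s0]□2
Step 2: δ(s0, □) = (s1, □, R) → □[s1]2
Step 3: δ(s1, 2) = (sR, 2, L) → [sR]□2

The machine reaches the reject state sR and halts.
The machine halted after 3 steps (within the 10-step bound).

Answer: Yes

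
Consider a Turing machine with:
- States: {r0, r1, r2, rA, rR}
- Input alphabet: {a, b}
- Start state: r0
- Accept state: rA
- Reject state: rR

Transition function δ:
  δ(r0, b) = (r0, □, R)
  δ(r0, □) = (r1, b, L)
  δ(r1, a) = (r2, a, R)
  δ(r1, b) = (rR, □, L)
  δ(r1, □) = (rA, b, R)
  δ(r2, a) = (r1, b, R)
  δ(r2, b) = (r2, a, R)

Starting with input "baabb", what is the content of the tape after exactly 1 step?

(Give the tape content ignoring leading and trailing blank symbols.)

Execution trace:
Initial: [r0]baabb
Step 1: δ(r0, b) = (r0, □, R) → □[r0]aabb

No transition is defined for δ(r0, a). By convention the machine halts and rejects.

After 1 step, the tape (ignoring leading/trailing blanks) is: aabb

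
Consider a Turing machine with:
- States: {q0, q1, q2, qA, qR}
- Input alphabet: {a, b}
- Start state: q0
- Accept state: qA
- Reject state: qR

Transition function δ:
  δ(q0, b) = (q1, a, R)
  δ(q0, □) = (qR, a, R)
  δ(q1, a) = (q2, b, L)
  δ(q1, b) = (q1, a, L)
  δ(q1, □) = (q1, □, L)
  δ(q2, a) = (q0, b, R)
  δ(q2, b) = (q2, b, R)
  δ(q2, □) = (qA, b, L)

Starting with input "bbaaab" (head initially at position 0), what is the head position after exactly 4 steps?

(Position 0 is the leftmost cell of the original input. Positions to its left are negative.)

Execution trace (head position shown):
Step 0: [q0]bbaaab  (head at position 0)
Step 1: move right → a[q1]baaab  (head at position 1)
Step 2: move left → [q1]aaaaab  (head at position 0)
Step 3: move left → [q2]□baaaab  (head at position -1)
Step 4: move left → [qA]□bbaaaab  (head at position -2)

After 4 steps, the head is at position -2.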